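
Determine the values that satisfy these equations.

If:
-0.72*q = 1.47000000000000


Then:
q = -2.04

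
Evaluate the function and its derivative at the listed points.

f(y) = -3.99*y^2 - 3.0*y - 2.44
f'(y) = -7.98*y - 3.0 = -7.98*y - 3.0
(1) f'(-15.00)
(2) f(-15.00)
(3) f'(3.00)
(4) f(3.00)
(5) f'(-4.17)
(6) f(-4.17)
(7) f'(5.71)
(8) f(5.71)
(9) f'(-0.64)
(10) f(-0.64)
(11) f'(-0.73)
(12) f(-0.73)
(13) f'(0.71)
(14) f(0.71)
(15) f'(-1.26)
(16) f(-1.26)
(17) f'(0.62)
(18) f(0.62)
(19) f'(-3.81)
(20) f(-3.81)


(1) = 116.70
(2) = -855.19
(3) = -26.94
(4) = -47.35
(5) = 30.28
(6) = -59.31
(7) = -48.57
(8) = -149.66
(9) = 2.11
(10) = -2.15
(11) = 2.83
(12) = -2.38
(13) = -8.67
(14) = -6.58
(15) = 7.05
(16) = -4.99
(17) = -7.95
(18) = -5.83
(19) = 27.40
(20) = -48.93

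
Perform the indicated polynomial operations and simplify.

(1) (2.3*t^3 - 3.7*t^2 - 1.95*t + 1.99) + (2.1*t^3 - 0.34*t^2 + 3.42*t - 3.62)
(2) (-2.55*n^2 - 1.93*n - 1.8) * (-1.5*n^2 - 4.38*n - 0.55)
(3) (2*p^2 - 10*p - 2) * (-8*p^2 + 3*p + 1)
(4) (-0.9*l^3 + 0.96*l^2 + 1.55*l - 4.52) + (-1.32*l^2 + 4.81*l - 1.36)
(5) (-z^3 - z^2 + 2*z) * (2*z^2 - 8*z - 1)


(1) = 4.4*t^3 - 4.04*t^2 + 1.47*t - 1.63
(2) = 3.825*n^4 + 14.064*n^3 + 12.5559*n^2 + 8.9455*n + 0.99
(3) = -16*p^4 + 86*p^3 - 12*p^2 - 16*p - 2
(4) = -0.9*l^3 - 0.36*l^2 + 6.36*l - 5.88
(5) = -2*z^5 + 6*z^4 + 13*z^3 - 15*z^2 - 2*z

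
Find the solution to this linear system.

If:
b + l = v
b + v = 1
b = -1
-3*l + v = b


Then:
No Solution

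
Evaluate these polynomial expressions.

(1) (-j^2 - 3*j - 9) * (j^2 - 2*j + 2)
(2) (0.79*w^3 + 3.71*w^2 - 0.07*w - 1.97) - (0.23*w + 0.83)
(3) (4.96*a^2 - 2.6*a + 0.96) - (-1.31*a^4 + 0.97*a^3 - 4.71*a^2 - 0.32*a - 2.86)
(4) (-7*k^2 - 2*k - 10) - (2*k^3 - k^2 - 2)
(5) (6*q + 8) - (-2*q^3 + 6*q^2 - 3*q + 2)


(1) = -j^4 - j^3 - 5*j^2 + 12*j - 18
(2) = 0.79*w^3 + 3.71*w^2 - 0.3*w - 2.8
(3) = 1.31*a^4 - 0.97*a^3 + 9.67*a^2 - 2.28*a + 3.82
(4) = -2*k^3 - 6*k^2 - 2*k - 8
(5) = 2*q^3 - 6*q^2 + 9*q + 6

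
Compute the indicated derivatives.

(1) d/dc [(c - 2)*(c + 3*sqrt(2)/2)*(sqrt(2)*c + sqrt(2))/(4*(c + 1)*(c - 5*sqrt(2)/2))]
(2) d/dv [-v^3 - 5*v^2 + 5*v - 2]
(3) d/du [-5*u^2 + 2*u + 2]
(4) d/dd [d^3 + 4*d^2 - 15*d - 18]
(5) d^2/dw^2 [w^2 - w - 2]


(1) = (2*sqrt(2)*c^2 - 20*c - 15*sqrt(2) + 32)/(4*(2*c^2 - 10*sqrt(2)*c + 25))
(2) = -3*v^2 - 10*v + 5
(3) = 2 - 10*u
(4) = 3*d^2 + 8*d - 15
(5) = 2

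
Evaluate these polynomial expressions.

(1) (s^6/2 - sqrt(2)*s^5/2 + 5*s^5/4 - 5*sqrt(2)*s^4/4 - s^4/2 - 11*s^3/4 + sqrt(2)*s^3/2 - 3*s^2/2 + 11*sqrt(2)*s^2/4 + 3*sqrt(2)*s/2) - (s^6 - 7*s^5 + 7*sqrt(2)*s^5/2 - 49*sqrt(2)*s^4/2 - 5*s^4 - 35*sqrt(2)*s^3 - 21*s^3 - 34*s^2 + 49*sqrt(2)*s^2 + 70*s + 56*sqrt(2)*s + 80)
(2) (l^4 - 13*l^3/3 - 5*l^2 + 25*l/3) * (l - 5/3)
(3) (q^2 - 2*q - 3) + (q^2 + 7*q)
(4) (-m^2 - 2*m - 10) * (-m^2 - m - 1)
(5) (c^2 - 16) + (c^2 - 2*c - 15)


(1) = -s^6/2 - 4*sqrt(2)*s^5 + 33*s^5/4 + 9*s^4/2 + 93*sqrt(2)*s^4/4 + 73*s^3/4 + 71*sqrt(2)*s^3/2 - 185*sqrt(2)*s^2/4 + 65*s^2/2 - 109*sqrt(2)*s/2 - 70*s - 80
(2) = l^5 - 6*l^4 + 20*l^3/9 + 50*l^2/3 - 125*l/9
(3) = 2*q^2 + 5*q - 3
(4) = m^4 + 3*m^3 + 13*m^2 + 12*m + 10
(5) = 2*c^2 - 2*c - 31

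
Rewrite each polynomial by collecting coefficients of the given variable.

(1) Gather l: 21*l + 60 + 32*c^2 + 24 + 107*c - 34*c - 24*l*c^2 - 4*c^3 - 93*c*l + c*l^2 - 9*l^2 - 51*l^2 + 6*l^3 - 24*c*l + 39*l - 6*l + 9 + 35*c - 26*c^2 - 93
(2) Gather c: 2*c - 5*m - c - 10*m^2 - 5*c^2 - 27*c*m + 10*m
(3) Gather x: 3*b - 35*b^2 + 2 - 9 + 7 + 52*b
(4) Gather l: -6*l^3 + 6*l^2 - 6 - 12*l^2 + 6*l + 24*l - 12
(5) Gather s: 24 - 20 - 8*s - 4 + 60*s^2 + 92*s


(1) = -4*c^3 + 6*c^2 + 108*c + 6*l^3 + l^2*(c - 60) + l*(-24*c^2 - 117*c + 54)
(2) = -5*c^2 + c*(1 - 27*m) - 10*m^2 + 5*m
(3) = -35*b^2 + 55*b
(4) = -6*l^3 - 6*l^2 + 30*l - 18
(5) = 60*s^2 + 84*s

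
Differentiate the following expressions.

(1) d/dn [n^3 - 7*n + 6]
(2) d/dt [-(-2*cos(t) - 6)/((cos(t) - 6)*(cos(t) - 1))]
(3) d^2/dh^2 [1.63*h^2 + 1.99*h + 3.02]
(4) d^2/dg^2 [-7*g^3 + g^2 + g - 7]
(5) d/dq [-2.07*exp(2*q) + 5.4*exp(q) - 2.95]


(1) = 3*n^2 - 7
(2) = 2*(cos(t)^2 + 6*cos(t) - 27)*sin(t)/((cos(t) - 6)^2*(cos(t) - 1)^2)
(3) = 3.26000000000000
(4) = 2 - 42*g
(5) = (5.4 - 4.14*exp(q))*exp(q)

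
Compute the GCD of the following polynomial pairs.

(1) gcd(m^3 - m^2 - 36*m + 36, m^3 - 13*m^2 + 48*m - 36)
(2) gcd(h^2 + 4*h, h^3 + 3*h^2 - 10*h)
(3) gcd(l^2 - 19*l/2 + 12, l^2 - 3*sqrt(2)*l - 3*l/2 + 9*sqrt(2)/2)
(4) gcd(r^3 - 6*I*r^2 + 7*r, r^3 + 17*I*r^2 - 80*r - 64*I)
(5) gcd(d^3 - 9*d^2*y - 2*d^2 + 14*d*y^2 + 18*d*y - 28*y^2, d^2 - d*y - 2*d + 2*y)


(1) = m^2 - 7*m + 6
(2) = gcd(h*(h + 4), h*(h - 2)*(h + 5)) = h
(3) = l - 3/2
(4) = r + I
(5) = d - 2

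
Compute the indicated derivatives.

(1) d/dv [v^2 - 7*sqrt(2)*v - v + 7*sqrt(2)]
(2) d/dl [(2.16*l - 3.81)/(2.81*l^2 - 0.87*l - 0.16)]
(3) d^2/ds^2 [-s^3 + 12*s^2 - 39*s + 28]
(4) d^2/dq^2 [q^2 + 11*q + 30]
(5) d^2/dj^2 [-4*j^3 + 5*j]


(1) = 2*v - 7*sqrt(2) - 1
(2) = (-6.0696*l^2 + 21.4122*l - 3.6603)/(7.8961*l^4 - 4.8894*l^3 - 0.1423*l^2 + 0.2784*l + 0.0256)
(3) = 24 - 6*s
(4) = 2
(5) = -24*j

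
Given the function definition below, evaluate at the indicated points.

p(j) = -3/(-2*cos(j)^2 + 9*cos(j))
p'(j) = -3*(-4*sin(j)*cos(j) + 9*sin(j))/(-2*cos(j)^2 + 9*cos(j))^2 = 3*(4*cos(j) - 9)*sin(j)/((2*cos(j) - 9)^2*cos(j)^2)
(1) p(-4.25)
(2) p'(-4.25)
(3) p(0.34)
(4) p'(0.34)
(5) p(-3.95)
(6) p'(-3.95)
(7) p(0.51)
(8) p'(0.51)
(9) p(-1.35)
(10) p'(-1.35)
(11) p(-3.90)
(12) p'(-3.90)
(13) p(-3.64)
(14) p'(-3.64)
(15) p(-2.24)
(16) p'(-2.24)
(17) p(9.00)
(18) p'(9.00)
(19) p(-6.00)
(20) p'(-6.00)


(1) = 0.68
(2) = -1.49
(3) = -0.45
(4) = -0.12
(5) = 0.42
(6) = -0.50
(7) = -0.47
(8) = -0.20
(9) = -1.60
(10) = 6.76
(11) = 0.40
(12) = -0.43
(13) = 0.32
(14) = -0.20
(15) = 0.47
(16) = 0.67
(17) = 0.30
(18) = -0.16
(19) = -0.44
(20) = -0.09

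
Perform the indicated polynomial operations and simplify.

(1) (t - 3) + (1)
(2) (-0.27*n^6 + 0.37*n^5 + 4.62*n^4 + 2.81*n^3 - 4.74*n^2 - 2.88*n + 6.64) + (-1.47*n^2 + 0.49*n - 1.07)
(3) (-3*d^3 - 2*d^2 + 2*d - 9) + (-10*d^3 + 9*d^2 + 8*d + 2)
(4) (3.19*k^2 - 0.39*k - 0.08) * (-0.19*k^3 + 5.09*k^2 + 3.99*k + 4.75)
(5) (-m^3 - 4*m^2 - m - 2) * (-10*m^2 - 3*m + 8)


(1) = t - 2
(2) = -0.27*n^6 + 0.37*n^5 + 4.62*n^4 + 2.81*n^3 - 6.21*n^2 - 2.39*n + 5.57
(3) = -13*d^3 + 7*d^2 + 10*d - 7
(4) = -0.6061*k^5 + 16.3112*k^4 + 10.7582*k^3 + 13.1892*k^2 - 2.1717*k - 0.38
(5) = 10*m^5 + 43*m^4 + 14*m^3 - 9*m^2 - 2*m - 16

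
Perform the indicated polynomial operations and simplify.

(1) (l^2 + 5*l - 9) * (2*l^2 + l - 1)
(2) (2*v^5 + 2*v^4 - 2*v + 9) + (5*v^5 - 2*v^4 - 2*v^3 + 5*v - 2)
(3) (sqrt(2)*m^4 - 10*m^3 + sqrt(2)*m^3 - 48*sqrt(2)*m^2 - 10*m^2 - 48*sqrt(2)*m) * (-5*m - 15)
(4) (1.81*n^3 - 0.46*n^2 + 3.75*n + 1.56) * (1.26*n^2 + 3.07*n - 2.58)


(1) = 2*l^4 + 11*l^3 - 14*l^2 - 14*l + 9
(2) = 7*v^5 - 2*v^3 + 3*v + 7
(3) = -5*sqrt(2)*m^5 - 20*sqrt(2)*m^4 + 50*m^4 + 200*m^3 + 225*sqrt(2)*m^3 + 150*m^2 + 960*sqrt(2)*m^2 + 720*sqrt(2)*m
(4) = 2.2806*n^5 + 4.9771*n^4 - 1.357*n^3 + 14.6649*n^2 - 4.8858*n - 4.0248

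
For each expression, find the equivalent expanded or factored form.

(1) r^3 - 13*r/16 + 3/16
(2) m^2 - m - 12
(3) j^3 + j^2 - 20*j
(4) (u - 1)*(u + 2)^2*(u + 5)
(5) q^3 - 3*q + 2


(1) = (r - 3/4)*(r - 1/4)*(r + 1)
(2) = (m - 4)*(m + 3)
(3) = j*(j - 4)*(j + 5)
(4) = u^4 + 8*u^3 + 15*u^2 - 4*u - 20
(5) = (q - 1)^2*(q + 2)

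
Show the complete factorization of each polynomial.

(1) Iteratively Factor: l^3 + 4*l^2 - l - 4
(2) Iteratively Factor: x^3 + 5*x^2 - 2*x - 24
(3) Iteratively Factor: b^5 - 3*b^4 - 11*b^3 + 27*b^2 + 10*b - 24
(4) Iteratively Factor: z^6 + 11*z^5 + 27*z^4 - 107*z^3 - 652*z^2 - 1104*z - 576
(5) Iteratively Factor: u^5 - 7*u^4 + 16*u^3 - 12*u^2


(1) = (l + 4)*(l^2 - 1) = (l - 1)*(l + 4)*(l + 1)
(2) = (x - 2)*(x^2 + 7*x + 12) = (x - 2)*(x + 3)*(x + 4)
(3) = (b - 4)*(b^4 + b^3 - 7*b^2 - b + 6) = (b - 4)*(b + 1)*(b^3 - 7*b + 6) = (b - 4)*(b - 2)*(b + 1)*(b^2 + 2*b - 3) = (b - 4)*(b - 2)*(b + 1)*(b + 3)*(b - 1)
(4) = (z - 4)*(z^5 + 15*z^4 + 87*z^3 + 241*z^2 + 312*z + 144) = (z - 4)*(z + 3)*(z^4 + 12*z^3 + 51*z^2 + 88*z + 48) = (z - 4)*(z + 3)*(z + 4)*(z^3 + 8*z^2 + 19*z + 12) = (z - 4)*(z + 1)*(z + 3)*(z + 4)*(z^2 + 7*z + 12) = (z - 4)*(z + 1)*(z + 3)*(z + 4)^2*(z + 3)
(5) = (u - 2)*(u^4 - 5*u^3 + 6*u^2) = (u - 2)^2*(u^3 - 3*u^2) = (u - 3)*(u - 2)^2*(u^2) = u*(u - 3)*(u - 2)^2*(u)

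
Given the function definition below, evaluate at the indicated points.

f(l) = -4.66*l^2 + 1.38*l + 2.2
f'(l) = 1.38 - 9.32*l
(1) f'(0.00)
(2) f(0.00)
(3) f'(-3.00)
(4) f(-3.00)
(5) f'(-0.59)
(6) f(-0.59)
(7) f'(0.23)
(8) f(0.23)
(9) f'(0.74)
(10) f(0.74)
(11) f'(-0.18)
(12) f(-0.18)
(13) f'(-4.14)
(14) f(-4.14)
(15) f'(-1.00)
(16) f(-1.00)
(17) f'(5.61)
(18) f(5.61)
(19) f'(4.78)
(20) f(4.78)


(1) = 1.38
(2) = 2.20
(3) = 29.34
(4) = -43.88
(5) = 6.88
(6) = -0.24
(7) = -0.76
(8) = 2.27
(9) = -5.52
(10) = 0.67
(11) = 3.06
(12) = 1.80
(13) = 39.96
(14) = -83.38
(15) = 10.70
(16) = -3.84
(17) = -50.91
(18) = -136.72
(19) = -43.17
(20) = -97.68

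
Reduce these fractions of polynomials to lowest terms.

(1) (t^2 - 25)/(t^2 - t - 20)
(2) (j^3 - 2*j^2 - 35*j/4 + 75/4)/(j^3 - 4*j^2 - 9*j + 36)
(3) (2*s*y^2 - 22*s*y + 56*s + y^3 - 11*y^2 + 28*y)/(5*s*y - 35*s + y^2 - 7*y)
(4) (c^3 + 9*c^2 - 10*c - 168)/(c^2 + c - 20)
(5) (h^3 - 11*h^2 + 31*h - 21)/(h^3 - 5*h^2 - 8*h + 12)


(1) = (t + 5)/(t + 4)
(2) = (4*j^2 - 20*j + 25)/(4*j^2 - 28*j + 48)
(3) = (2*s*y - 8*s + y^2 - 4*y)/(5*s + y)
(4) = (c^2 + 13*c + 42)/(c + 5)
(5) = (h^2 - 10*h + 21)/(h^2 - 4*h - 12)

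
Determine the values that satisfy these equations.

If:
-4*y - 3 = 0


Then:
y = -3/4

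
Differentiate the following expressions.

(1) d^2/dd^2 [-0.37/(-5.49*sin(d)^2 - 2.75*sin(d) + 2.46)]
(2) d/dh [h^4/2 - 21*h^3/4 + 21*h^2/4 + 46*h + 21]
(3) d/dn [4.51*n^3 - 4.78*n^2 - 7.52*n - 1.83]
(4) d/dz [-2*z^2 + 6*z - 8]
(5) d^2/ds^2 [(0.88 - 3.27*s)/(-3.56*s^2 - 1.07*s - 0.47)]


(1) = (-44.607348*sin(d)^4 - 16.758225*sin(d)^3 + 44.124905*sin(d)^2 + 31.0134*sin(d) + 15.590246)/(5.49*sin(d)^2 + 2.75*sin(d) - 2.46)^3
(2) = 2*h^3 - 63*h^2/4 + 21*h/2 + 46
(3) = 13.53*n^2 - 9.56*n - 7.52
(4) = 6 - 4*z
(5) = ((3.27*s - 0.88)*(7.12*s + 1.07)*(14.24*s + 2.14) - (69.8472*s + 0.7322)*(3.56*s^2 + 1.07*s + 0.47))/(3.56*s^2 + 1.07*s + 0.47)^3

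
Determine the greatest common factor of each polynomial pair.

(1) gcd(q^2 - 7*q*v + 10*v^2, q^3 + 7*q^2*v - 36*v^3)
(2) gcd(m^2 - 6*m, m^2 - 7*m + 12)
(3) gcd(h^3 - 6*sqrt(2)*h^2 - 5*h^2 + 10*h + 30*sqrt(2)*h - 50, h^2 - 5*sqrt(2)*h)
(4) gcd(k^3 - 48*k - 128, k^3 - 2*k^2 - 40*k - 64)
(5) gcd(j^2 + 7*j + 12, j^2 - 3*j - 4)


(1) = q - 2*v
(2) = gcd(m*(m - 6), (m - 4)*(m - 3)) = 1
(3) = gcd((h - 5)*(h - 5*sqrt(2))*(h - sqrt(2)), h*(h - 5*sqrt(2))) = h - 5*sqrt(2)
(4) = gcd((k - 8)*(k + 4)^2, (k - 8)*(k + 2)*(k + 4)) = k^2 - 4*k - 32
(5) = 1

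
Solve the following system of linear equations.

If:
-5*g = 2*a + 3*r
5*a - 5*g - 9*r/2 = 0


Then:
a = 3*r/14
g = -24*r/35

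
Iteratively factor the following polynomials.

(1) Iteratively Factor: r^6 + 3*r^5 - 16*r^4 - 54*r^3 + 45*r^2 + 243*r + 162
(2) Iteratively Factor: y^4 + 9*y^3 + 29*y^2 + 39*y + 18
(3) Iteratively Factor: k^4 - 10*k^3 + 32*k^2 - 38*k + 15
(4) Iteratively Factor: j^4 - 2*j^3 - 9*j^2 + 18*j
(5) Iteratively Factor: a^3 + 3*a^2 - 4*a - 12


(1) = (r - 3)*(r^5 + 6*r^4 + 2*r^3 - 48*r^2 - 99*r - 54) = (r - 3)^2*(r^4 + 9*r^3 + 29*r^2 + 39*r + 18) = (r - 3)^2*(r + 1)*(r^3 + 8*r^2 + 21*r + 18) = (r - 3)^2*(r + 1)*(r + 3)*(r^2 + 5*r + 6) = (r - 3)^2*(r + 1)*(r + 3)^2*(r + 2)
(2) = (y + 3)*(y^3 + 6*y^2 + 11*y + 6) = (y + 1)*(y + 3)*(y^2 + 5*y + 6) = (y + 1)*(y + 2)*(y + 3)*(y + 3)
(3) = (k - 5)*(k^3 - 5*k^2 + 7*k - 3) = (k - 5)*(k - 3)*(k^2 - 2*k + 1) = (k - 5)*(k - 3)*(k - 1)*(k - 1)
(4) = (j + 3)*(j^3 - 5*j^2 + 6*j) = (j - 2)*(j + 3)*(j^2 - 3*j) = j*(j - 2)*(j + 3)*(j - 3)
(5) = (a + 2)*(a^2 + a - 6) = (a - 2)*(a + 2)*(a + 3)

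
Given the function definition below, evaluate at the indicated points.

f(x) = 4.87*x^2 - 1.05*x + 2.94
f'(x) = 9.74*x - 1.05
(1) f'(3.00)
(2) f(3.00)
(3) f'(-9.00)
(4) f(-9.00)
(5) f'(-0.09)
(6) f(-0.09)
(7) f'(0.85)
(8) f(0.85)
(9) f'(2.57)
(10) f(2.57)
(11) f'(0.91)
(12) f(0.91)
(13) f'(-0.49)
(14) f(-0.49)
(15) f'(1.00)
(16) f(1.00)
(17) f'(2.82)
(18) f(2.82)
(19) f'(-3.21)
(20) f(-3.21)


(1) = 28.17
(2) = 43.62
(3) = -88.71
(4) = 406.86
(5) = -1.93
(6) = 3.07
(7) = 7.23
(8) = 5.57
(9) = 23.98
(10) = 32.41
(11) = 7.81
(12) = 6.02
(13) = -5.82
(14) = 4.62
(15) = 8.69
(16) = 6.76
(17) = 26.42
(18) = 38.71
(19) = -32.32
(20) = 56.49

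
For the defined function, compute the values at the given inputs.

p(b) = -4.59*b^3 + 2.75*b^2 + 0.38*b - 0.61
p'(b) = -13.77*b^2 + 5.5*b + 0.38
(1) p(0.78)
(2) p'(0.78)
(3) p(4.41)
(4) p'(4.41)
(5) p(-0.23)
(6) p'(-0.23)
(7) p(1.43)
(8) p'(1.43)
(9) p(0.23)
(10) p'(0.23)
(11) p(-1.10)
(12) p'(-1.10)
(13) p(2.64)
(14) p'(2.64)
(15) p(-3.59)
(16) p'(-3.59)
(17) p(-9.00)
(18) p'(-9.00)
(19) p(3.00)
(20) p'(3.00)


(1) = -0.82
(2) = -3.71
(3) = -339.12
(4) = -243.17
(5) = -0.50
(6) = -1.61
(7) = -7.87
(8) = -19.91
(9) = -0.43
(10) = 0.92
(11) = 8.41
(12) = -22.33
(13) = -64.90
(14) = -81.07
(15) = 245.84
(16) = -196.83
(17) = 3564.83
(18) = -1164.49
(19) = -98.65
(20) = -107.05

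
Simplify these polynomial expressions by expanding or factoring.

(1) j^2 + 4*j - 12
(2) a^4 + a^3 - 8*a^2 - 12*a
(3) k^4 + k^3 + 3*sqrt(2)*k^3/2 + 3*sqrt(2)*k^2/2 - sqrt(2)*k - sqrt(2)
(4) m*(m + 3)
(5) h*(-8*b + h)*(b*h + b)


(1) = (j - 2)*(j + 6)
(2) = a*(a - 3)*(a + 2)^2
(3) = (k + 1)*(k - sqrt(2)/2)*(k + sqrt(2))^2
(4) = m^2 + 3*m
(5) = -8*b^2*h^2 - 8*b^2*h + b*h^3 + b*h^2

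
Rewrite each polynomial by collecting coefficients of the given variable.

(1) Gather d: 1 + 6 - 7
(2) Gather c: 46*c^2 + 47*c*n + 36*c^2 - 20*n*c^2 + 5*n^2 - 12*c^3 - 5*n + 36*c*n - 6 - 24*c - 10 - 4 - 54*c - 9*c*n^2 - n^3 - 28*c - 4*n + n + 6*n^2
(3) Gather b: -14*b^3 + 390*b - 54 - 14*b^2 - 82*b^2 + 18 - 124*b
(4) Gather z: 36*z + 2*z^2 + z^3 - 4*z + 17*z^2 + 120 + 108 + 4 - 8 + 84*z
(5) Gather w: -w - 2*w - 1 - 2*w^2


(1) = 0
(2) = -12*c^3 + c^2*(82 - 20*n) + c*(-9*n^2 + 83*n - 106) - n^3 + 11*n^2 - 8*n - 20
(3) = -14*b^3 - 96*b^2 + 266*b - 36
(4) = z^3 + 19*z^2 + 116*z + 224
(5) = -2*w^2 - 3*w - 1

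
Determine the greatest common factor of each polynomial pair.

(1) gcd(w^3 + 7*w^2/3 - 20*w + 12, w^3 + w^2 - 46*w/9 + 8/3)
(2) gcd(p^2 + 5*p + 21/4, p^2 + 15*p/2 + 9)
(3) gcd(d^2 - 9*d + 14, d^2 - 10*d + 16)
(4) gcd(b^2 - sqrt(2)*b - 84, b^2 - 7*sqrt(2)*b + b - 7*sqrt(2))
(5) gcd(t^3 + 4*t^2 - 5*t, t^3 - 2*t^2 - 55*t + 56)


(1) = gcd((w - 3)*(w - 2/3)*(w + 6), (w - 4/3)*(w - 2/3)*(w + 3)) = w - 2/3
(2) = p + 3/2
(3) = gcd((d - 7)*(d - 2), (d - 8)*(d - 2)) = d - 2
(4) = b - 7*sqrt(2)
(5) = t - 1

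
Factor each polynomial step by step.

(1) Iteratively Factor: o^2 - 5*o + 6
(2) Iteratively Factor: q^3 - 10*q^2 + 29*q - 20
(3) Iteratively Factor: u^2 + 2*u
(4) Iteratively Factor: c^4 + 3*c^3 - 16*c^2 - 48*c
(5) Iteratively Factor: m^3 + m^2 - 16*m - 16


(1) = (o - 2)*(o - 3)
(2) = (q - 1)*(q^2 - 9*q + 20) = (q - 5)*(q - 1)*(q - 4)
(3) = (u + 2)*(u)
(4) = (c + 3)*(c^3 - 16*c) = c*(c + 3)*(c^2 - 16) = c*(c - 4)*(c + 3)*(c + 4)
(5) = (m + 4)*(m^2 - 3*m - 4) = (m - 4)*(m + 4)*(m + 1)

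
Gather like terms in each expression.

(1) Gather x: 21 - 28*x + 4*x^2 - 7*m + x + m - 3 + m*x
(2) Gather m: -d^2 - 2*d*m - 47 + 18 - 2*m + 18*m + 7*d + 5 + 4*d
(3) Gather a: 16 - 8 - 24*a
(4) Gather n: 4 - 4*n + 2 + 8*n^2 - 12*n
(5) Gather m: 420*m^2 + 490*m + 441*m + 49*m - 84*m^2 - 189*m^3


(1) = -6*m + 4*x^2 + x*(m - 27) + 18
(2) = -d^2 + 11*d + m*(16 - 2*d) - 24
(3) = 8 - 24*a
(4) = 8*n^2 - 16*n + 6
(5) = -189*m^3 + 336*m^2 + 980*m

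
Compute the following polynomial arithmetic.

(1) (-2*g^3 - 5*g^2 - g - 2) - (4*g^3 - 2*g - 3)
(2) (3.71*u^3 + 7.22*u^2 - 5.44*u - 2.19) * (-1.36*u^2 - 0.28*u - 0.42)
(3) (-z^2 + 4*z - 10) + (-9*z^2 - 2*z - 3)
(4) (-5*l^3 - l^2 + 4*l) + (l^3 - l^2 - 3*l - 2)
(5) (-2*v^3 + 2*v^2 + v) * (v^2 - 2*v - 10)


(1) = -6*g^3 - 5*g^2 + g + 1
(2) = -5.0456*u^5 - 10.858*u^4 + 3.8186*u^3 + 1.4692*u^2 + 2.898*u + 0.9198
(3) = -10*z^2 + 2*z - 13
(4) = -4*l^3 - 2*l^2 + l - 2
(5) = -2*v^5 + 6*v^4 + 17*v^3 - 22*v^2 - 10*v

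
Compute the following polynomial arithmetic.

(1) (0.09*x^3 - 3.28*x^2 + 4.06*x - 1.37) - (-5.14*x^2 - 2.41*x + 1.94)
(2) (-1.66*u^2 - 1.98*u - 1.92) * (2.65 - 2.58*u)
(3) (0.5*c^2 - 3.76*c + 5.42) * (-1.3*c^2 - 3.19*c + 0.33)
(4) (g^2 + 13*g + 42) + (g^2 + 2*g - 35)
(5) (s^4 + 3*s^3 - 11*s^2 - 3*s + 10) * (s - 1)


(1) = 0.09*x^3 + 1.86*x^2 + 6.47*x - 3.31
(2) = 4.2828*u^3 + 0.7094*u^2 - 0.2934*u - 5.088
(3) = -0.65*c^4 + 3.293*c^3 + 5.1134*c^2 - 18.5306*c + 1.7886
(4) = 2*g^2 + 15*g + 7
(5) = s^5 + 2*s^4 - 14*s^3 + 8*s^2 + 13*s - 10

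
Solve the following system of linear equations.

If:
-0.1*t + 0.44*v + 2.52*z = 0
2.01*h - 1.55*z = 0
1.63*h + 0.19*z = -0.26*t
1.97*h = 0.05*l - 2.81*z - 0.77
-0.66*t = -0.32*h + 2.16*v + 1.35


Then:
h = 0.05
l = 21.54
t = -0.39
v = -0.50
z = 0.07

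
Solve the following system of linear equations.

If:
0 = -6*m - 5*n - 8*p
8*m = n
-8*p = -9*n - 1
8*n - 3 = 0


Then:
No Solution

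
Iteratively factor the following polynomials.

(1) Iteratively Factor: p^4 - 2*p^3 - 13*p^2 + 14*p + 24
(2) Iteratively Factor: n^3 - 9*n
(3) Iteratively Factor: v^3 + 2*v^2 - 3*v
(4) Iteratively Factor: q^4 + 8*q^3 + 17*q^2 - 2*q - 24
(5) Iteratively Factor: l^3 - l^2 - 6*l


(1) = (p - 2)*(p^3 - 13*p - 12) = (p - 2)*(p + 1)*(p^2 - p - 12) = (p - 2)*(p + 1)*(p + 3)*(p - 4)
(2) = (n + 3)*(n^2 - 3*n) = (n - 3)*(n + 3)*(n)
(3) = (v + 3)*(v^2 - v) = (v - 1)*(v + 3)*(v)
(4) = (q + 2)*(q^3 + 6*q^2 + 5*q - 12) = (q + 2)*(q + 4)*(q^2 + 2*q - 3) = (q - 1)*(q + 2)*(q + 4)*(q + 3)
(5) = (l)*(l^2 - l - 6) = l*(l - 3)*(l + 2)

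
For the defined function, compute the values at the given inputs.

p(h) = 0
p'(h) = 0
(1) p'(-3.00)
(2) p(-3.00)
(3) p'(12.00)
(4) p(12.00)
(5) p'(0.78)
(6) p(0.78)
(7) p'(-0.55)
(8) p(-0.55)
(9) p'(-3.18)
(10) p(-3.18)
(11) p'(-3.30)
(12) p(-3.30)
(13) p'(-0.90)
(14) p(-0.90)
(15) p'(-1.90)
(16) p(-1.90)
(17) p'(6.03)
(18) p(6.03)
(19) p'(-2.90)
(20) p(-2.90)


(1) = 0.00
(2) = 0.00
(3) = 0.00
(4) = 0.00
(5) = 0.00
(6) = 0.00
(7) = 0.00
(8) = 0.00
(9) = 0.00
(10) = 0.00
(11) = 0.00
(12) = 0.00
(13) = 0.00
(14) = 0.00
(15) = 0.00
(16) = 0.00
(17) = 0.00
(18) = 0.00
(19) = 0.00
(20) = 0.00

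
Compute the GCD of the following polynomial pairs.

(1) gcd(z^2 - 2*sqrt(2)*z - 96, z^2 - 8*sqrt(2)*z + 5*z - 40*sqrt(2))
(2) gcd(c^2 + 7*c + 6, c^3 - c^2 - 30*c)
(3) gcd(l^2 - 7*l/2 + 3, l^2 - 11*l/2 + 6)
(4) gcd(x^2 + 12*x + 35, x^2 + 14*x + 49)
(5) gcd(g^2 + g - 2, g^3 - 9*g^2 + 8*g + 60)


(1) = z - 8*sqrt(2)
(2) = 1
(3) = gcd((l - 2)*(l - 3/2), (l - 4)*(l - 3/2)) = l - 3/2
(4) = gcd((x + 5)*(x + 7), (x + 7)^2) = x + 7
(5) = g + 2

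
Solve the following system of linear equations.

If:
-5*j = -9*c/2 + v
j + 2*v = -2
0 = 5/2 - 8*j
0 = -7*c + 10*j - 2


Then:
No Solution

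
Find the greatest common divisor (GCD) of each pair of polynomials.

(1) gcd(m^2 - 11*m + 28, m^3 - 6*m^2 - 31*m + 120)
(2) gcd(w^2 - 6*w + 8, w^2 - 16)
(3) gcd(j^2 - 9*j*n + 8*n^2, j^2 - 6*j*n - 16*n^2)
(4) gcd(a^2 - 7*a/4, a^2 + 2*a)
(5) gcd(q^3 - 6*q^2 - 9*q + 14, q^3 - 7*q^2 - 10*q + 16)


(1) = 1
(2) = gcd((w - 4)*(w - 2), (w - 4)*(w + 4)) = w - 4
(3) = j - 8*n
(4) = a
(5) = gcd((q - 7)*(q - 1)*(q + 2), (q - 8)*(q - 1)*(q + 2)) = q^2 + q - 2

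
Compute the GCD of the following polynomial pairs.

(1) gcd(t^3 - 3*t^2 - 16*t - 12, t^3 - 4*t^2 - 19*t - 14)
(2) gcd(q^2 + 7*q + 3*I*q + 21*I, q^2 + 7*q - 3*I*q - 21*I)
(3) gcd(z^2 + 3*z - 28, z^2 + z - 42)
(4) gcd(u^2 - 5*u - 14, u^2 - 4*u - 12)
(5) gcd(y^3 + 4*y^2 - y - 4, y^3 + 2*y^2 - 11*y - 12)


(1) = t^2 + 3*t + 2
(2) = gcd((q + 7)*(q + 3*I), (q + 7)*(q - 3*I)) = q + 7
(3) = gcd((z - 4)*(z + 7), (z - 6)*(z + 7)) = z + 7
(4) = u + 2
(5) = y^2 + 5*y + 4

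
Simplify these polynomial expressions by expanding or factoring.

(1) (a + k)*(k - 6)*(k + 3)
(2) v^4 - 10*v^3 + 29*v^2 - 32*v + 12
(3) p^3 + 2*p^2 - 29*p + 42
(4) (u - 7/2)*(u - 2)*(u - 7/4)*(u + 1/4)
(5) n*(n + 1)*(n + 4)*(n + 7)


(1) = a*k^2 - 3*a*k - 18*a + k^3 - 3*k^2 - 18*k
(2) = (v - 6)*(v - 2)*(v - 1)^2
(3) = (p - 3)*(p - 2)*(p + 7)
(4) = u^4 - 7*u^3 + 237*u^2/16 - 259*u/32 - 49/16
(5) = n^4 + 12*n^3 + 39*n^2 + 28*n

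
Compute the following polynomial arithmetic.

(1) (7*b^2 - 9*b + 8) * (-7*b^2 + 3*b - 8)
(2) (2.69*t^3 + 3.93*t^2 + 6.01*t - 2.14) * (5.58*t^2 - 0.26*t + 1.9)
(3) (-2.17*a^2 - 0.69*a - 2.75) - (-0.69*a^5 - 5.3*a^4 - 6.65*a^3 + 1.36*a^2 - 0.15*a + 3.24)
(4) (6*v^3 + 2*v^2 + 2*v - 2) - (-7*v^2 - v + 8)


(1) = -49*b^4 + 84*b^3 - 139*b^2 + 96*b - 64
(2) = 15.0102*t^5 + 21.23*t^4 + 37.625*t^3 - 6.0368*t^2 + 11.9754*t - 4.066
(3) = 0.69*a^5 + 5.3*a^4 + 6.65*a^3 - 3.53*a^2 - 0.54*a - 5.99
(4) = 6*v^3 + 9*v^2 + 3*v - 10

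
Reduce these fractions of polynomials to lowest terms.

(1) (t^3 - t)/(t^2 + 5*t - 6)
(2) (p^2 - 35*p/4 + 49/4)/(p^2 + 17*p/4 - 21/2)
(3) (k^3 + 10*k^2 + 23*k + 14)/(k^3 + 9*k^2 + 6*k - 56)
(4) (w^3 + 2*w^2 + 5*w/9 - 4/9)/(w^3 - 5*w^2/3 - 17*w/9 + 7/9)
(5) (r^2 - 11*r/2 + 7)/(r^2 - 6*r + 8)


(1) = (t^2 + t)/(t + 6)
(2) = (p - 7)/(p + 6)
(3) = (k^2 + 3*k + 2)/(k^2 + 2*k - 8)
(4) = (3*w + 4)/(3*w - 7)
(5) = (2*r - 7)/(2*r - 8)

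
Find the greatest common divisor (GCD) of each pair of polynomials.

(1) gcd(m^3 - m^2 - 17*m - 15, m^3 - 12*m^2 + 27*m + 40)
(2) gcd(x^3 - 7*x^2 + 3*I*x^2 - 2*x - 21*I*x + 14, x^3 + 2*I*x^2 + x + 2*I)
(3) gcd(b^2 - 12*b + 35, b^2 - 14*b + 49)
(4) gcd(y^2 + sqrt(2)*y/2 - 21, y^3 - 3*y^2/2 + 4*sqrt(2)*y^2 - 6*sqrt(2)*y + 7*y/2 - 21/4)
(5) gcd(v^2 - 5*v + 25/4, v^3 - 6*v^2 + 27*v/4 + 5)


(1) = m^2 - 4*m - 5
(2) = gcd((x - 7)*(x + I)*(x + 2*I), (x - I)*(x + I)*(x + 2*I)) = x^2 + 3*I*x - 2
(3) = gcd((b - 7)*(b - 5), (b - 7)^2) = b - 7
(4) = y + 7*sqrt(2)/2
(5) = v - 5/2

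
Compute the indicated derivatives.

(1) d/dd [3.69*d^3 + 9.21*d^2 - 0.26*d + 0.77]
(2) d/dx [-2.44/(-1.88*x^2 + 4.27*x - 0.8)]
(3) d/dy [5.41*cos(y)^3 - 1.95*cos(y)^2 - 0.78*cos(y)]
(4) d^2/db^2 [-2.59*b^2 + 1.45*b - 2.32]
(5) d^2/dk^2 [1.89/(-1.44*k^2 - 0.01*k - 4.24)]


(1) = 11.07*d^2 + 18.42*d - 0.26
(2) = (10.4188 - 9.1744*x)/(1.88*x^2 - 4.27*x + 0.8)^2
(3) = (-16.23*cos(y)^2 + 3.9*cos(y) + 0.78)*sin(y)
(4) = -5.18000000000000
(5) = (7.838208*k^2 + 0.054432*k - 1.89*(2.88*k + 0.01)*(5.76*k + 0.02) + 23.079168)/(1.44*k^2 + 0.01*k + 4.24)^3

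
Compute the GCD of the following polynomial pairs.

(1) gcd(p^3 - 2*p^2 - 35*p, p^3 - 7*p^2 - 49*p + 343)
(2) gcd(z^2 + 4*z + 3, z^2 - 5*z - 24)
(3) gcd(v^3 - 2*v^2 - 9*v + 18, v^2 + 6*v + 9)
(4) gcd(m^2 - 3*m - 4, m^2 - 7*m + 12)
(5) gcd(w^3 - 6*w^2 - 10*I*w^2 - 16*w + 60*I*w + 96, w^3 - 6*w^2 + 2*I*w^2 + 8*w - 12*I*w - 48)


(1) = gcd(p*(p - 7)*(p + 5), (p - 7)^2*(p + 7)) = p - 7
(2) = gcd((z + 1)*(z + 3), (z - 8)*(z + 3)) = z + 3
(3) = v + 3
(4) = m - 4
(5) = gcd((w - 6)*(w - 8*I)*(w - 2*I), (w - 6)*(w - 2*I)*(w + 4*I)) = w^2 + w*(-6 - 2*I) + 12*I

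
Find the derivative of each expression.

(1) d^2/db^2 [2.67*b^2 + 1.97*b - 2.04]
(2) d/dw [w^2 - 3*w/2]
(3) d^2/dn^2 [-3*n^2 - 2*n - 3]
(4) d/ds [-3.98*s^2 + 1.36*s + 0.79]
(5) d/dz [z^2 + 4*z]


(1) = 5.34000000000000
(2) = 2*w - 3/2
(3) = -6
(4) = 1.36 - 7.96*s
(5) = 2*z + 4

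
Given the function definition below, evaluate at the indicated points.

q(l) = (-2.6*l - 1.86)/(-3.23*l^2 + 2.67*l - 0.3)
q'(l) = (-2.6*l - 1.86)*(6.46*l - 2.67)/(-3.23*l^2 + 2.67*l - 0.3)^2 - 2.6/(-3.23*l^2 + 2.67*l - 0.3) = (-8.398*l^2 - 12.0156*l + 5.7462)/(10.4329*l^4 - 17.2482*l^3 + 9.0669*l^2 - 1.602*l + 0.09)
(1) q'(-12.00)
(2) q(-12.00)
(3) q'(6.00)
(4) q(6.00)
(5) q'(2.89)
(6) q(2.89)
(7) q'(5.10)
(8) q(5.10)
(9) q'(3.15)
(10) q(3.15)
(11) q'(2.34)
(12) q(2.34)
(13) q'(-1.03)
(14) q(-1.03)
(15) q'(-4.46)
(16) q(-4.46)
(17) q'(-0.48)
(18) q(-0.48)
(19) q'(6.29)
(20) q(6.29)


(1) = -0.00
(2) = -0.06
(3) = -0.04
(4) = 0.17
(5) = -0.26
(6) = 0.48
(7) = -0.05
(8) = 0.21
(9) = -0.20
(10) = 0.42
(11) = -0.50
(12) = 0.68
(13) = 0.22
(14) = -0.13
(15) = -0.02
(16) = -0.13
(17) = 1.77
(18) = 0.26
(19) = -0.03
(20) = 0.16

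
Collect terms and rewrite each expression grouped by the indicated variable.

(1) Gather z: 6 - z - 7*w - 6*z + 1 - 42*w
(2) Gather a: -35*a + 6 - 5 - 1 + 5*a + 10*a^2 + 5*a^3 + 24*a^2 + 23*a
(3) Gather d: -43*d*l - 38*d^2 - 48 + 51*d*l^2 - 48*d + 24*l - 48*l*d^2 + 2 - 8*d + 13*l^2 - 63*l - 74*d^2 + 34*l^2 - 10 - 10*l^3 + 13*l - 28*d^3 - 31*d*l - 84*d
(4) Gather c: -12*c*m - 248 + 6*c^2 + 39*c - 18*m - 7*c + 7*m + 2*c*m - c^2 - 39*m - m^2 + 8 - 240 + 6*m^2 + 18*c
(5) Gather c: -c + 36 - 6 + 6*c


(1) = -49*w - 7*z + 7
(2) = 5*a^3 + 34*a^2 - 7*a
(3) = -28*d^3 + d^2*(-48*l - 112) + d*(51*l^2 - 74*l - 140) - 10*l^3 + 47*l^2 - 26*l - 56
(4) = 5*c^2 + c*(50 - 10*m) + 5*m^2 - 50*m - 480
(5) = 5*c + 30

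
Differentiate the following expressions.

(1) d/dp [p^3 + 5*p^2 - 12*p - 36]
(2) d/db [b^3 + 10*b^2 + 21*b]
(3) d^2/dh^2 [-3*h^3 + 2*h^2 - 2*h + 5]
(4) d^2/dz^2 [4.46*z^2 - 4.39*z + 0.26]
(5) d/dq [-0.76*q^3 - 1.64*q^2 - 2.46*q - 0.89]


(1) = 3*p^2 + 10*p - 12
(2) = 3*b^2 + 20*b + 21
(3) = 4 - 18*h
(4) = 8.92000000000000
(5) = -2.28*q^2 - 3.28*q - 2.46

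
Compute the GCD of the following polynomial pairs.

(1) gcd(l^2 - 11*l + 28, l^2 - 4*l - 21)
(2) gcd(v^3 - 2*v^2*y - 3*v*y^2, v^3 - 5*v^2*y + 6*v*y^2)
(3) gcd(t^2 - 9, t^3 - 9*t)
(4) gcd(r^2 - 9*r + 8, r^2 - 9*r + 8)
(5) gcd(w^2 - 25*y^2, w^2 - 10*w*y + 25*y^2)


(1) = gcd((l - 7)*(l - 4), (l - 7)*(l + 3)) = l - 7
(2) = gcd(v*(v - 3*y)*(v + y), v*(v - 3*y)*(v - 2*y)) = -v^2 + 3*v*y
(3) = t^2 - 9
(4) = gcd((r - 8)*(r - 1), (r - 8)*(r - 1)) = r^2 - 9*r + 8
(5) = gcd((w - 5*y)*(w + 5*y), (w - 5*y)^2) = -w + 5*y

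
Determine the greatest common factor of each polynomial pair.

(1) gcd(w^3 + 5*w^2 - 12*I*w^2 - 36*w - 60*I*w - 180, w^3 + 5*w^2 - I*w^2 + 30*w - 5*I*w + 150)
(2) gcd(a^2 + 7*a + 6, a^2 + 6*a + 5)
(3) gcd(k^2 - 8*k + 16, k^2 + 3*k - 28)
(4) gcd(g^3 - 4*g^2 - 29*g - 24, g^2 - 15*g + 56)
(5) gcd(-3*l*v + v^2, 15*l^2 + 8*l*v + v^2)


(1) = w^2 + w*(5 - 6*I) - 30*I
(2) = gcd((a + 1)*(a + 6), (a + 1)*(a + 5)) = a + 1
(3) = k - 4
(4) = gcd((g - 8)*(g + 1)*(g + 3), (g - 8)*(g - 7)) = g - 8
(5) = gcd(v*(-3*l + v), (3*l + v)*(5*l + v)) = 1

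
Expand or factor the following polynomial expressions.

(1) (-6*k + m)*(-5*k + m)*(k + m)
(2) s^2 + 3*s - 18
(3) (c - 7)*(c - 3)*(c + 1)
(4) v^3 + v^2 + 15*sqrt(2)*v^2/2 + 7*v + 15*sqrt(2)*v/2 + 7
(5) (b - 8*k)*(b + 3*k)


(1) = 30*k^3 + 19*k^2*m - 10*k*m^2 + m^3
(2) = (s - 3)*(s + 6)
(3) = c^3 - 9*c^2 + 11*c + 21
(4) = (v + 1)*(v + sqrt(2)/2)*(v + 7*sqrt(2))
(5) = b^2 - 5*b*k - 24*k^2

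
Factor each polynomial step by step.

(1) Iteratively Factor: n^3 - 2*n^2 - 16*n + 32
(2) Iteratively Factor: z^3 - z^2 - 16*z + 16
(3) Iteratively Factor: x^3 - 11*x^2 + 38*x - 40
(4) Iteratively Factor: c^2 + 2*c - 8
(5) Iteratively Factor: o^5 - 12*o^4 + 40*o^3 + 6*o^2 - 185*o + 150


(1) = (n - 4)*(n^2 + 2*n - 8) = (n - 4)*(n - 2)*(n + 4)
(2) = (z + 4)*(z^2 - 5*z + 4) = (z - 4)*(z + 4)*(z - 1)
(3) = (x - 2)*(x^2 - 9*x + 20) = (x - 4)*(x - 2)*(x - 5)
(4) = (c - 2)*(c + 4)
(5) = (o - 5)*(o^4 - 7*o^3 + 5*o^2 + 31*o - 30) = (o - 5)^2*(o^3 - 2*o^2 - 5*o + 6) = (o - 5)^2*(o - 1)*(o^2 - o - 6) = (o - 5)^2*(o - 3)*(o - 1)*(o + 2)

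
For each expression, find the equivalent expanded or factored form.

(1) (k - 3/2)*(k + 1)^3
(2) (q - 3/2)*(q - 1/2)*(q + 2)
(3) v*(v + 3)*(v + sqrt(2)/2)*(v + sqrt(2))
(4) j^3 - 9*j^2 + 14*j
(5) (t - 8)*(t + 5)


(1) = k^4 + 3*k^3/2 - 3*k^2/2 - 7*k/2 - 3/2
(2) = q^3 - 13*q/4 + 3/2
(3) = v^4 + 3*sqrt(2)*v^3/2 + 3*v^3 + v^2 + 9*sqrt(2)*v^2/2 + 3*v
(4) = j*(j - 7)*(j - 2)
(5) = t^2 - 3*t - 40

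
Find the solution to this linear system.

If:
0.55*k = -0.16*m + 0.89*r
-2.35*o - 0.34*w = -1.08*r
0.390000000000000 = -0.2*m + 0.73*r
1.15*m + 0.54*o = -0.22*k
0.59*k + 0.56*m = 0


Then:
k = 0.74
m = -0.78
o = 1.37
r = 0.32
w = -8.44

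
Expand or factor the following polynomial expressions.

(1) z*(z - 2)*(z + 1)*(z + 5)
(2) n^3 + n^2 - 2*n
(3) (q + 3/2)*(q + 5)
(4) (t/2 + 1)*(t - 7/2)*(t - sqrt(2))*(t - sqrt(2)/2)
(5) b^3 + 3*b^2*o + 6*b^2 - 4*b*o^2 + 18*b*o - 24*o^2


(1) = z^4 + 4*z^3 - 7*z^2 - 10*z
(2) = n*(n - 1)*(n + 2)
(3) = q^2 + 13*q/2 + 15/2
(4) = t^4/2 - 3*sqrt(2)*t^3/4 - 3*t^3/4 - 3*t^2 + 9*sqrt(2)*t^2/8 - 3*t/4 + 21*sqrt(2)*t/4 - 7/2
(5) = (b + 6)*(b - o)*(b + 4*o)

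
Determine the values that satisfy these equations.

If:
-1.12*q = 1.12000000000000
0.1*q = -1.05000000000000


Then:
No Solution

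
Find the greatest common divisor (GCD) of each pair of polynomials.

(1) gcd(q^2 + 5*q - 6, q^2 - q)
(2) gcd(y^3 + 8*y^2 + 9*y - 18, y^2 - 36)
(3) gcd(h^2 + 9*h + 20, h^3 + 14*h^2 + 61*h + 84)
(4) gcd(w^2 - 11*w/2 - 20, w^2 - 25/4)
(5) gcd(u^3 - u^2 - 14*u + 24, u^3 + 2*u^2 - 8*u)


(1) = q - 1
(2) = y + 6
(3) = h + 4
(4) = gcd((w - 8)*(w + 5/2), (w - 5/2)*(w + 5/2)) = w + 5/2
(5) = u^2 + 2*u - 8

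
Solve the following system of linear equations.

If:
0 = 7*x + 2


Then:
x = -2/7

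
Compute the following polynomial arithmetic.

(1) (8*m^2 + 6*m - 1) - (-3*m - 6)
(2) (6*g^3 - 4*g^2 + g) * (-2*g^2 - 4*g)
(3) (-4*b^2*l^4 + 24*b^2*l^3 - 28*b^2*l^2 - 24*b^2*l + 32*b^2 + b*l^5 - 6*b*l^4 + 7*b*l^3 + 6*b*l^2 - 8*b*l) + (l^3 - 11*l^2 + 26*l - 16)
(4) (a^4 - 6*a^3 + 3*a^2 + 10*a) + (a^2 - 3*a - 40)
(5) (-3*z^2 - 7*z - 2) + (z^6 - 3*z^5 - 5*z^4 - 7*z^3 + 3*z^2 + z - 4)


(1) = 8*m^2 + 9*m + 5
(2) = -12*g^5 - 16*g^4 + 14*g^3 - 4*g^2
(3) = -4*b^2*l^4 + 24*b^2*l^3 - 28*b^2*l^2 - 24*b^2*l + 32*b^2 + b*l^5 - 6*b*l^4 + 7*b*l^3 + 6*b*l^2 - 8*b*l + l^3 - 11*l^2 + 26*l - 16
(4) = a^4 - 6*a^3 + 4*a^2 + 7*a - 40
(5) = z^6 - 3*z^5 - 5*z^4 - 7*z^3 - 6*z - 6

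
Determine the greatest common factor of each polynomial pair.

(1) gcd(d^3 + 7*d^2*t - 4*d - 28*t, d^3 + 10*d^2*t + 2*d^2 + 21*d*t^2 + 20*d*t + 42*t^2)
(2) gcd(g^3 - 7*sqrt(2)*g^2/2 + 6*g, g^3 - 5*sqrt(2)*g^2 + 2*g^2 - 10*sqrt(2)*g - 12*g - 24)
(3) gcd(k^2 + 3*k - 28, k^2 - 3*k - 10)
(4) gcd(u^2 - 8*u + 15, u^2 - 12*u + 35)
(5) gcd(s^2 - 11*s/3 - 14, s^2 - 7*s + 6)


(1) = gcd((d - 2)*(d + 2)*(d + 7*t), (d + 2)*(d + 3*t)*(d + 7*t)) = d^2 + 7*d*t + 2*d + 14*t
(2) = gcd(g*(g - 2*sqrt(2))*(g - 3*sqrt(2)/2), (g + 2)*(g - 6*sqrt(2))*(g + sqrt(2))) = 1
(3) = gcd((k - 4)*(k + 7), (k - 5)*(k + 2)) = 1
(4) = gcd((u - 5)*(u - 3), (u - 7)*(u - 5)) = u - 5
(5) = gcd((s - 6)*(s + 7/3), (s - 6)*(s - 1)) = s - 6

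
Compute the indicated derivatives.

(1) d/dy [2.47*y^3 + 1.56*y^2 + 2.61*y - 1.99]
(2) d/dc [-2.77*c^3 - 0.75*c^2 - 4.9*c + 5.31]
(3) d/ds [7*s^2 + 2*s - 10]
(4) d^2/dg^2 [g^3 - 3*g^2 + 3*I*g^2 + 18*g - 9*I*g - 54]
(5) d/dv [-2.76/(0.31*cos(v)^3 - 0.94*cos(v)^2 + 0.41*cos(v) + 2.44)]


(1) = 7.41*y^2 + 3.12*y + 2.61
(2) = -8.31*c^2 - 1.5*c - 4.9
(3) = 14*s + 2
(4) = 6*g - 6 + 6*I
(5) = (-2.5668*cos(v)^2 + 5.1888*cos(v) - 1.1316)*sin(v)/(0.31*cos(v)^3 - 0.94*cos(v)^2 + 0.41*cos(v) + 2.44)^2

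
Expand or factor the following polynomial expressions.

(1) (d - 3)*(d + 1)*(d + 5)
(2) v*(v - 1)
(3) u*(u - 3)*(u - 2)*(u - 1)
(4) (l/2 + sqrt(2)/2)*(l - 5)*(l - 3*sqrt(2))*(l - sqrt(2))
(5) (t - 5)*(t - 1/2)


(1) = d^3 + 3*d^2 - 13*d - 15
(2) = v^2 - v
(3) = u^4 - 6*u^3 + 11*u^2 - 6*u
(4) = l^4/2 - 5*l^3/2 - 3*sqrt(2)*l^3/2 - l^2 + 15*sqrt(2)*l^2/2 + 3*sqrt(2)*l + 5*l - 15*sqrt(2)
(5) = t^2 - 11*t/2 + 5/2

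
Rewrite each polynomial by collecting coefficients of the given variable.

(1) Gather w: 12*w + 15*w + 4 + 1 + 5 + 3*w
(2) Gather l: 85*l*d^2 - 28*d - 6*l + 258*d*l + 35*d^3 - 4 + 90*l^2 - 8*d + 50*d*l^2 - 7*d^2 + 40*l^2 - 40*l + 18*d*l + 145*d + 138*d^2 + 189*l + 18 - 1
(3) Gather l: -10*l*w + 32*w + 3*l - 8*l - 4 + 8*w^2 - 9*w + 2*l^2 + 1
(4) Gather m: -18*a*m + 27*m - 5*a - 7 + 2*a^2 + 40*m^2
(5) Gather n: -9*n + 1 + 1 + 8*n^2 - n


(1) = 30*w + 10
(2) = 35*d^3 + 131*d^2 + 109*d + l^2*(50*d + 130) + l*(85*d^2 + 276*d + 143) + 13
(3) = 2*l^2 + l*(-10*w - 5) + 8*w^2 + 23*w - 3
(4) = 2*a^2 - 5*a + 40*m^2 + m*(27 - 18*a) - 7
(5) = 8*n^2 - 10*n + 2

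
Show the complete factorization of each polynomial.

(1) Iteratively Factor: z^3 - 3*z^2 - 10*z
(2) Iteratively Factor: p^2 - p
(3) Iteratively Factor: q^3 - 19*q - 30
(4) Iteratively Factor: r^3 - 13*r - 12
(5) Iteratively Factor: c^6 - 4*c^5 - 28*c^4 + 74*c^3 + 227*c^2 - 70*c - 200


(1) = (z)*(z^2 - 3*z - 10) = z*(z - 5)*(z + 2)
(2) = (p - 1)*(p)
(3) = (q + 3)*(q^2 - 3*q - 10) = (q + 2)*(q + 3)*(q - 5)
(4) = (r - 4)*(r^2 + 4*r + 3) = (r - 4)*(r + 1)*(r + 3)
(5) = (c + 2)*(c^5 - 6*c^4 - 16*c^3 + 106*c^2 + 15*c - 100) = (c - 5)*(c + 2)*(c^4 - c^3 - 21*c^2 + c + 20) = (c - 5)^2*(c + 2)*(c^3 + 4*c^2 - c - 4) = (c - 5)^2*(c - 1)*(c + 2)*(c^2 + 5*c + 4) = (c - 5)^2*(c - 1)*(c + 1)*(c + 2)*(c + 4)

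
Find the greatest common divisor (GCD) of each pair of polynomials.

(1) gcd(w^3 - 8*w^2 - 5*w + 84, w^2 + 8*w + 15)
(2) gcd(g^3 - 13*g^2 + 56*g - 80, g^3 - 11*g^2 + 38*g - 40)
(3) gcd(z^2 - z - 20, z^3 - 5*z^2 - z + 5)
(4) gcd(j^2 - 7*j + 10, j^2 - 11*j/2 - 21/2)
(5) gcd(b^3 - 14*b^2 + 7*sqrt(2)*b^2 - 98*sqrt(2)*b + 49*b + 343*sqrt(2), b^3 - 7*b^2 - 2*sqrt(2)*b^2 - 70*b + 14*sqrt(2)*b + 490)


(1) = gcd((w - 7)*(w - 4)*(w + 3), (w + 3)*(w + 5)) = w + 3
(2) = g^2 - 9*g + 20
(3) = z - 5
(4) = gcd((j - 5)*(j - 2), (j - 7)*(j + 3/2)) = 1
(5) = gcd((b - 7)^2*(b + 7*sqrt(2)), (b - 7)*(b - 7*sqrt(2))*(b + 5*sqrt(2))) = b - 7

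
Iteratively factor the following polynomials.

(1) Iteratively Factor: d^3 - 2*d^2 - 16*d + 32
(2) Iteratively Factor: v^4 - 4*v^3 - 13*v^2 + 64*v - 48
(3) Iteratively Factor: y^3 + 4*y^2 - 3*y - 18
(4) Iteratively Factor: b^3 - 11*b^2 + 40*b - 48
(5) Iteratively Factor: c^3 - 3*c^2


(1) = (d + 4)*(d^2 - 6*d + 8) = (d - 2)*(d + 4)*(d - 4)
(2) = (v - 4)*(v^3 - 13*v + 12) = (v - 4)*(v - 1)*(v^2 + v - 12) = (v - 4)*(v - 3)*(v - 1)*(v + 4)
(3) = (y - 2)*(y^2 + 6*y + 9) = (y - 2)*(y + 3)*(y + 3)
(4) = (b - 4)*(b^2 - 7*b + 12) = (b - 4)*(b - 3)*(b - 4)
(5) = (c)*(c^2 - 3*c) = c^2*(c - 3)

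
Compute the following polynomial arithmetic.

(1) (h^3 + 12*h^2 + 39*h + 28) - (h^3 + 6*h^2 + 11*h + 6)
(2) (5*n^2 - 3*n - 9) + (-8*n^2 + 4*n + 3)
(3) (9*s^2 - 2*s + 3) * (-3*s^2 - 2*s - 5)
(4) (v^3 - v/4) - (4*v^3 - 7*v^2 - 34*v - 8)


(1) = 6*h^2 + 28*h + 22
(2) = -3*n^2 + n - 6
(3) = -27*s^4 - 12*s^3 - 50*s^2 + 4*s - 15
(4) = -3*v^3 + 7*v^2 + 135*v/4 + 8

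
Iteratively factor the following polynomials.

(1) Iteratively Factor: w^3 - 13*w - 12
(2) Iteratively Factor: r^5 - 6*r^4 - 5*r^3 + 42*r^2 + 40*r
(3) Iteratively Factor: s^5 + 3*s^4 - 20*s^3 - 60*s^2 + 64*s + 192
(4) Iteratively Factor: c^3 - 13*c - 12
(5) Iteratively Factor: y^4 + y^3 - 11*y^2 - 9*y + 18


(1) = (w + 3)*(w^2 - 3*w - 4) = (w + 1)*(w + 3)*(w - 4)
(2) = (r + 1)*(r^4 - 7*r^3 + 2*r^2 + 40*r) = (r - 4)*(r + 1)*(r^3 - 3*r^2 - 10*r) = r*(r - 4)*(r + 1)*(r^2 - 3*r - 10) = r*(r - 4)*(r + 1)*(r + 2)*(r - 5)
(3) = (s - 2)*(s^4 + 5*s^3 - 10*s^2 - 80*s - 96) = (s - 2)*(s + 3)*(s^3 + 2*s^2 - 16*s - 32) = (s - 2)*(s + 2)*(s + 3)*(s^2 - 16) = (s - 4)*(s - 2)*(s + 2)*(s + 3)*(s + 4)
(4) = (c - 4)*(c^2 + 4*c + 3) = (c - 4)*(c + 3)*(c + 1)
(5) = (y + 2)*(y^3 - y^2 - 9*y + 9) = (y + 2)*(y + 3)*(y^2 - 4*y + 3) = (y - 1)*(y + 2)*(y + 3)*(y - 3)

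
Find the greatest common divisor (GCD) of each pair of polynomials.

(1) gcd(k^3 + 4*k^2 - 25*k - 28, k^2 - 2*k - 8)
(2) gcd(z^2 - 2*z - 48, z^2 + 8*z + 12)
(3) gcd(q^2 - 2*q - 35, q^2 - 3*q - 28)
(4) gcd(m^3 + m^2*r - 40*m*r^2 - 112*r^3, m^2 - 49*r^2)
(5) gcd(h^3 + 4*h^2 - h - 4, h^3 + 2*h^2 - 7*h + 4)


(1) = gcd((k - 4)*(k + 1)*(k + 7), (k - 4)*(k + 2)) = k - 4
(2) = z + 6
(3) = gcd((q - 7)*(q + 5), (q - 7)*(q + 4)) = q - 7
(4) = gcd((m - 7*r)*(m + 4*r)^2, (m - 7*r)*(m + 7*r)) = -m + 7*r
(5) = h^2 + 3*h - 4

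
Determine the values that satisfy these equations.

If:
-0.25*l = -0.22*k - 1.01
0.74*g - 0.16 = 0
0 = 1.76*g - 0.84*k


Then:
g = 0.22
k = 0.45
l = 4.44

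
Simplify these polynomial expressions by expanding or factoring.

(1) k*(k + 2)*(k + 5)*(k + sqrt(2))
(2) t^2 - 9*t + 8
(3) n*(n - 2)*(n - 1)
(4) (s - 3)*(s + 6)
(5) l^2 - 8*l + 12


(1) = k^4 + sqrt(2)*k^3 + 7*k^3 + 7*sqrt(2)*k^2 + 10*k^2 + 10*sqrt(2)*k
(2) = (t - 8)*(t - 1)
(3) = n^3 - 3*n^2 + 2*n
(4) = s^2 + 3*s - 18
(5) = (l - 6)*(l - 2)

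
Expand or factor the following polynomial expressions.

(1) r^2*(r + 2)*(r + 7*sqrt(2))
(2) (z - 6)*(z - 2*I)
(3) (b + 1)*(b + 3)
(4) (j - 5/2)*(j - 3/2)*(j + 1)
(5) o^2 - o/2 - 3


(1) = r^4 + 2*r^3 + 7*sqrt(2)*r^3 + 14*sqrt(2)*r^2
(2) = z^2 - 6*z - 2*I*z + 12*I
(3) = b^2 + 4*b + 3
(4) = j^3 - 3*j^2 - j/4 + 15/4
(5) = (o - 2)*(o + 3/2)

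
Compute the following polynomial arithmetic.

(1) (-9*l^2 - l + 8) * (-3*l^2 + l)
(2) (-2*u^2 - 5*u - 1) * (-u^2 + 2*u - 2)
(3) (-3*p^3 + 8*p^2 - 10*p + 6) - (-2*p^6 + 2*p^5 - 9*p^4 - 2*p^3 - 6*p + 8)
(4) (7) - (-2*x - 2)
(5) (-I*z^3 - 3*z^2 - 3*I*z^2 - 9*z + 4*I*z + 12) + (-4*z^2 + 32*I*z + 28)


(1) = 27*l^4 - 6*l^3 - 25*l^2 + 8*l
(2) = 2*u^4 + u^3 - 5*u^2 + 8*u + 2
(3) = 2*p^6 - 2*p^5 + 9*p^4 - p^3 + 8*p^2 - 4*p - 2
(4) = 2*x + 9
(5) = -I*z^3 - 7*z^2 - 3*I*z^2 - 9*z + 36*I*z + 40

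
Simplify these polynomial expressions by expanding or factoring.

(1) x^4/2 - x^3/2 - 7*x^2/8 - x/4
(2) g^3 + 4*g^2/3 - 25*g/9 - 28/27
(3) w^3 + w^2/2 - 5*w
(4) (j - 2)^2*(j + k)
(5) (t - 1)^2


(1) = x*(x/2 + 1/4)*(x - 2)*(x + 1/2)
(2) = (g - 4/3)*(g + 1/3)*(g + 7/3)
(3) = w*(w - 2)*(w + 5/2)
(4) = j^3 + j^2*k - 4*j^2 - 4*j*k + 4*j + 4*k
(5) = t^2 - 2*t + 1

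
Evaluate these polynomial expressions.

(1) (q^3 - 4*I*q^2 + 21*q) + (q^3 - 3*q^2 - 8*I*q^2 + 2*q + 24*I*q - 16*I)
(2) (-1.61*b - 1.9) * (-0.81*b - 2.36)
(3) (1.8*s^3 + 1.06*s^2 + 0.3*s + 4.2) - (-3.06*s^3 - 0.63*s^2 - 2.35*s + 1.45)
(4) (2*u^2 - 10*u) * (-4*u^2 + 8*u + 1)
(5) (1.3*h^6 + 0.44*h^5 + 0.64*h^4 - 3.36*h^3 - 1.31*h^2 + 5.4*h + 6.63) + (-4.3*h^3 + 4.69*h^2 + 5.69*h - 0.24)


(1) = 2*q^3 - 3*q^2 - 12*I*q^2 + 23*q + 24*I*q - 16*I
(2) = 1.3041*b^2 + 5.3386*b + 4.484
(3) = 4.86*s^3 + 1.69*s^2 + 2.65*s + 2.75
(4) = -8*u^4 + 56*u^3 - 78*u^2 - 10*u
(5) = 1.3*h^6 + 0.44*h^5 + 0.64*h^4 - 7.66*h^3 + 3.38*h^2 + 11.09*h + 6.39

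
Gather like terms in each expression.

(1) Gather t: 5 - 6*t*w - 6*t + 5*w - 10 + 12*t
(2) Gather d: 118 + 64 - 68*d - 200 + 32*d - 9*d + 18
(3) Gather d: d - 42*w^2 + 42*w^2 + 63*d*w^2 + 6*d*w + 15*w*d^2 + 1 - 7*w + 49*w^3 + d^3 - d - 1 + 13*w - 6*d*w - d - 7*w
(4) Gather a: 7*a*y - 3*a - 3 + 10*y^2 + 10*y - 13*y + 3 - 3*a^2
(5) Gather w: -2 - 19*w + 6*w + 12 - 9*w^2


(1) = t*(6 - 6*w) + 5*w - 5
(2) = -45*d
(3) = d^3 + 15*d^2*w + d*(63*w^2 - 1) + 49*w^3 - w
(4) = -3*a^2 + a*(7*y - 3) + 10*y^2 - 3*y
(5) = -9*w^2 - 13*w + 10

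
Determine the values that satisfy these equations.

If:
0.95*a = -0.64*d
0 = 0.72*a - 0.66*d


Then:
a = 0.00
d = 0.00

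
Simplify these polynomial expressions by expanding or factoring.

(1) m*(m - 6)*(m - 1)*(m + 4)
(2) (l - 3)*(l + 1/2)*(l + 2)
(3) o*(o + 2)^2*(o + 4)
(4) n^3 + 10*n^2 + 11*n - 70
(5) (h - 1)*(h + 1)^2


(1) = m^4 - 3*m^3 - 22*m^2 + 24*m
(2) = l^3 - l^2/2 - 13*l/2 - 3
(3) = o^4 + 8*o^3 + 20*o^2 + 16*o
(4) = (n - 2)*(n + 5)*(n + 7)
(5) = h^3 + h^2 - h - 1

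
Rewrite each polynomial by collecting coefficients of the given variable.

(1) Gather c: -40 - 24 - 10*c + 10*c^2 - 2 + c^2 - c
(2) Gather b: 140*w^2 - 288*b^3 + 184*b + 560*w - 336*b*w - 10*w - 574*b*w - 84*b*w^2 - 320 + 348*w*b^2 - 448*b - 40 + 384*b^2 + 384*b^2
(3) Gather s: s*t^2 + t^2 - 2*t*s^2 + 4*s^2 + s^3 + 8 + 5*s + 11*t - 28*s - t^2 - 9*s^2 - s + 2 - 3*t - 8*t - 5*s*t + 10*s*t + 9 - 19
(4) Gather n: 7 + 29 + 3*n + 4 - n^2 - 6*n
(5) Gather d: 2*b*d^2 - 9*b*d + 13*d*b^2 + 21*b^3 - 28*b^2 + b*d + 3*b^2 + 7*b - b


(1) = 11*c^2 - 11*c - 66
(2) = -288*b^3 + b^2*(348*w + 768) + b*(-84*w^2 - 910*w - 264) + 140*w^2 + 550*w - 360
(3) = s^3 + s^2*(-2*t - 5) + s*(t^2 + 5*t - 24)
(4) = -n^2 - 3*n + 40
(5) = 21*b^3 - 25*b^2 + 2*b*d^2 + 6*b + d*(13*b^2 - 8*b)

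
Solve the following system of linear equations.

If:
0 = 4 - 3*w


Then:
w = 4/3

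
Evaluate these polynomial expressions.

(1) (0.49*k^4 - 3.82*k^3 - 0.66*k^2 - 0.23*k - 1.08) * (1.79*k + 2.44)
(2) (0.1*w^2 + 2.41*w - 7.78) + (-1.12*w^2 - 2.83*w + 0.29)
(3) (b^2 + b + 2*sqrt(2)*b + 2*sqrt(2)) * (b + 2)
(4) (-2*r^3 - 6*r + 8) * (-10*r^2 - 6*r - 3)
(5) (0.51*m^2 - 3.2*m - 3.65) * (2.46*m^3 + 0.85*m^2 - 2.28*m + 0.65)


(1) = 0.8771*k^5 - 5.6422*k^4 - 10.5022*k^3 - 2.0221*k^2 - 2.4944*k - 2.6352
(2) = -1.02*w^2 - 0.42*w - 7.49
(3) = b^3 + 2*sqrt(2)*b^2 + 3*b^2 + 2*b + 6*sqrt(2)*b + 4*sqrt(2)
(4) = 20*r^5 + 12*r^4 + 66*r^3 - 44*r^2 - 30*r - 24
(5) = 1.2546*m^5 - 7.4385*m^4 - 12.8618*m^3 + 4.525*m^2 + 6.242*m - 2.3725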